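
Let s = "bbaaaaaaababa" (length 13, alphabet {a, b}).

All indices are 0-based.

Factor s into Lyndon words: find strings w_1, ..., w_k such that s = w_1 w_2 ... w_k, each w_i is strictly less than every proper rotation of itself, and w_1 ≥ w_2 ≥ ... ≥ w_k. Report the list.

emit factor 1: 'b' (i=0, period=1)
emit factor 2: 'b' (i=1, period=1)
emit factor 3: 'aaaaaaabab' (i=2, period=10)
emit factor 4: 'a' (i=12, period=1)

["b", "b", "aaaaaaabab", "a"]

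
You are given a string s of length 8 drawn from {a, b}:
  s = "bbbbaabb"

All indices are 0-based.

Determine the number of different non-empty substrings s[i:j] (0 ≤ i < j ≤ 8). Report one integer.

sorted suffixes:
  #0 SA[0]=4  'aabb'
  #1 SA[1]=5  'abb'
  #2 SA[2]=7  'b'
  #3 SA[3]=3  'baabb'
  #4 SA[4]=6  'bb'
  #5 SA[5]=2  'bbaabb'
  #6 SA[6]=1  'bbbaabb'
  #7 SA[7]=0  'bbbbaabb'

SA = [4, 5, 7, 3, 6, 2, 1, 0]
[i] adj suffixes → lcp
  [1] 4/5 → 1 ('a')
  [2] 5/7 → 0 ('')
  [3] 7/3 → 1 ('b')
  [4] 3/6 → 1 ('b')
  [5] 6/2 → 2 ('bb')
  [6] 2/1 → 2 ('bb')
  [7] 1/0 → 3 ('bbb')

n(n+1)/2 = 8·9/2 = 36
Σ LCP = 0 + 1 + 0 + 1 + 1 + 2 + 2 + 3 = 10
distinct = 36 − 10 = 26

26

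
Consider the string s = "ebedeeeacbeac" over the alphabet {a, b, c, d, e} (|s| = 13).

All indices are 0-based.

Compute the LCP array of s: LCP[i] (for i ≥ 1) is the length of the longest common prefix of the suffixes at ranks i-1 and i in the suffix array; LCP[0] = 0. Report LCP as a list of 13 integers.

[0, 2, 0, 2, 0, 1, 0, 0, 3, 1, 1, 1, 2]

rank | idx | suffix
   0 |  11 | ac
   1 |   7 | acbeac
   2 |   9 | beac
   3 |   1 | bedeeeacbeac
   4 |  12 | c
   5 |   8 | cbeac
   6 |   3 | deeeacbeac
   7 |  10 | eac
   8 |   6 | eacbeac
   9 |   0 | ebedeeeacbeac
  10 |   2 | edeeeacbeac
  11 |   5 | eeacbeac
  12 |   4 | eeeacbeac

SA = [11, 7, 9, 1, 12, 8, 3, 10, 6, 0, 2, 5, 4]
[i] adj suffixes → lcp
  [1] 11/7 → 2 ('ac')
  [2] 7/9 → 0 ('')
  [3] 9/1 → 2 ('be')
  [4] 1/12 → 0 ('')
  [5] 12/8 → 1 ('c')
  [6] 8/3 → 0 ('')
  [7] 3/10 → 0 ('')
  [8] 10/6 → 3 ('eac')
  [9] 6/0 → 1 ('e')
  [10] 0/2 → 1 ('e')
  [11] 2/5 → 1 ('e')
  [12] 5/4 → 2 ('ee')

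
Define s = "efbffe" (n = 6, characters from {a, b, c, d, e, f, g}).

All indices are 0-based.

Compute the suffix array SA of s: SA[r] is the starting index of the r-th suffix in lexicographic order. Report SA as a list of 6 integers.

[2, 5, 0, 1, 4, 3]

rank | idx | suffix
   0 |   2 | bffe
   1 |   5 | e
   2 |   0 | efbffe
   3 |   1 | fbffe
   4 |   4 | fe
   5 |   3 | ffe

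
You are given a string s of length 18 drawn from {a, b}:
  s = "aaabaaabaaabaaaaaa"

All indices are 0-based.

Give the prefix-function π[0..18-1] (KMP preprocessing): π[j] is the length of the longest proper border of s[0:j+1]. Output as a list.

π[0] = 0
j=1 s[j]='a': π[1]=1 (border 'a')
j=2 s[j]='a': π[2]=2 (border 'aa')
j=3 s[j]='b': k: 2→1→0; π[3]=0 (border '')
j=4 s[j]='a': π[4]=1 (border 'a')
j=5 s[j]='a': π[5]=2 (border 'aa')
j=6 s[j]='a': π[6]=3 (border 'aaa')
j=7 s[j]='b': π[7]=4 (border 'aaab')
j=8 s[j]='a': π[8]=5 (border 'aaaba')
j=9 s[j]='a': π[9]=6 (border 'aaabaa')
j=10 s[j]='a': π[10]=7 (border 'aaabaaa')
j=11 s[j]='b': π[11]=8 (border 'aaabaaab')
j=12 s[j]='a': π[12]=9 (border 'aaabaaaba')
j=13 s[j]='a': π[13]=10 (border 'aaabaaabaa')
j=14 s[j]='a': π[14]=11 (border 'aaabaaabaaa')
j=15 s[j]='a': k: 11→7→3→2; π[15]=3 (border 'aaa')
j=16 s[j]='a': k: 3→2; π[16]=3 (border 'aaa')
j=17 s[j]='a': k: 3→2; π[17]=3 (border 'aaa')

[0, 1, 2, 0, 1, 2, 3, 4, 5, 6, 7, 8, 9, 10, 11, 3, 3, 3]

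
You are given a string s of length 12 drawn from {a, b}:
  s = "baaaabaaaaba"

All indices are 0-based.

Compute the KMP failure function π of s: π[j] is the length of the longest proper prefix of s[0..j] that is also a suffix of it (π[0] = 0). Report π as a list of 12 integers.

π[0] = 0
j=1 s[j]='a': π[1]=0 (border '')
j=2 s[j]='a': π[2]=0 (border '')
j=3 s[j]='a': π[3]=0 (border '')
j=4 s[j]='a': π[4]=0 (border '')
j=5 s[j]='b': π[5]=1 (border 'b')
j=6 s[j]='a': π[6]=2 (border 'ba')
j=7 s[j]='a': π[7]=3 (border 'baa')
j=8 s[j]='a': π[8]=4 (border 'baaa')
j=9 s[j]='a': π[9]=5 (border 'baaaa')
j=10 s[j]='b': π[10]=6 (border 'baaaab')
j=11 s[j]='a': π[11]=7 (border 'baaaaba')

[0, 0, 0, 0, 0, 1, 2, 3, 4, 5, 6, 7]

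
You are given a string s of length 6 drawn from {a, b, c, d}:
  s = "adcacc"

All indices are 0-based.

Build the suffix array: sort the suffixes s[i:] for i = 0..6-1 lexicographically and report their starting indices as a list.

rank | idx | suffix
   0 |   3 | acc
   1 |   0 | adcacc
   2 |   5 | c
   3 |   2 | cacc
   4 |   4 | cc
   5 |   1 | dcacc

[3, 0, 5, 2, 4, 1]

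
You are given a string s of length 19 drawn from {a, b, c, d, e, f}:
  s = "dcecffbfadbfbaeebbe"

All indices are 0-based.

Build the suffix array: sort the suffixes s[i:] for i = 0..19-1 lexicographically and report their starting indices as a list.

[8, 13, 12, 16, 17, 6, 10, 1, 3, 9, 0, 18, 15, 2, 14, 7, 11, 5, 4]

sorted suffixes:
  #0 SA[0]=8  'adbfbaeebbe'
  #1 SA[1]=13  'aeebbe'
  #2 SA[2]=12  'baeebbe'
  #3 SA[3]=16  'bbe'
  #4 SA[4]=17  'be'
  #5 SA[5]=6  'bfadbfbaeebbe'
  #6 SA[6]=10  'bfbaeebbe'
  #7 SA[7]=1  'cecffbfadbfbaeebbe'
  #8 SA[8]=3  'cffbfadbfbaeebbe'
  #9 SA[9]=9  'dbfbaeebbe'
  #10 SA[10]=0  'dcecffbfadbfbaeebbe'
  #11 SA[11]=18  'e'
  #12 SA[12]=15  'ebbe'
  #13 SA[13]=2  'ecffbfadbfbaeebbe'
  #14 SA[14]=14  'eebbe'
  #15 SA[15]=7  'fadbfbaeebbe'
  #16 SA[16]=11  'fbaeebbe'
  #17 SA[17]=5  'fbfadbfbaeebbe'
  #18 SA[18]=4  'ffbfadbfbaeebbe'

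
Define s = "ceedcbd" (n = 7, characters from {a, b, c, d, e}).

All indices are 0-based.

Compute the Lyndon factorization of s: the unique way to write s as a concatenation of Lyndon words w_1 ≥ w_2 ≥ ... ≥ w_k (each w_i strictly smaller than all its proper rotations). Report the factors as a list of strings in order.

["ceed", "c", "bd"]

emit factor 1: 'ceed' (i=0, period=4)
emit factor 2: 'c' (i=4, period=1)
emit factor 3: 'bd' (i=5, period=2)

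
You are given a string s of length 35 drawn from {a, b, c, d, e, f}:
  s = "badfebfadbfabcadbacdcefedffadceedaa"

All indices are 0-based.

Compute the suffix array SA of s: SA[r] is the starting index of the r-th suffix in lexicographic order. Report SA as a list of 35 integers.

[34, 33, 11, 17, 14, 7, 27, 1, 16, 0, 12, 9, 5, 13, 18, 29, 20, 32, 15, 8, 28, 19, 2, 24, 4, 31, 23, 30, 21, 10, 6, 26, 3, 22, 25]

sorted suffixes:
  #0 SA[0]=34  'a'
  #1 SA[1]=33  'aa'
  #2 SA[2]=11  'abcadbacdcefedffadceedaa'
  #3 SA[3]=17  'acdcefedffadceedaa'
  #4 SA[4]=14  'adbacdcefedffadceedaa'
  #5 SA[5]=7  'adbfabcadbacdcefedffadceedaa'
  #6 SA[6]=27  'adceedaa'
  #7 SA[7]=1  'adfebfadbfabcadbacdcefedffadceedaa'
  #8 SA[8]=16  'bacdcefedffadceedaa'
  #9 SA[9]=0  'badfebfadbfabcadbacdcefedffadceedaa'
  #10 SA[10]=12  'bcadbacdcefedffadceedaa'
  #11 SA[11]=9  'bfabcadbacdcefedffadceedaa'
  #12 SA[12]=5  'bfadbfabcadbacdcefedffadceedaa'
  #13 SA[13]=13  'cadbacdcefedffadceedaa'
  #14 SA[14]=18  'cdcefedffadceedaa'
  #15 SA[15]=29  'ceedaa'
  #16 SA[16]=20  'cefedffadceedaa'
  #17 SA[17]=32  'daa'
  #18 SA[18]=15  'dbacdcefedffadceedaa'
  #19 SA[19]=8  'dbfabcadbacdcefedffadceedaa'
  #20 SA[20]=28  'dceedaa'
  #21 SA[21]=19  'dcefedffadceedaa'
  #22 SA[22]=2  'dfebfadbfabcadbacdcefedffadceedaa'
  #23 SA[23]=24  'dffadceedaa'
  #24 SA[24]=4  'ebfadbfabcadbacdcefedffadceedaa'
  #25 SA[25]=31  'edaa'
  #26 SA[26]=23  'edffadceedaa'
  #27 SA[27]=30  'eedaa'
  #28 SA[28]=21  'efedffadceedaa'
  #29 SA[29]=10  'fabcadbacdcefedffadceedaa'
  #30 SA[30]=6  'fadbfabcadbacdcefedffadceedaa'
  #31 SA[31]=26  'fadceedaa'
  #32 SA[32]=3  'febfadbfabcadbacdcefedffadceedaa'
  #33 SA[33]=22  'fedffadceedaa'
  #34 SA[34]=25  'ffadceedaa'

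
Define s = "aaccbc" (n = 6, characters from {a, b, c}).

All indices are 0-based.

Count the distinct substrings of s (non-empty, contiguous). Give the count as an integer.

rank→(start, suffix):
  0 → (0, 'aaccbc')
  1 → (1, 'accbc')
  2 → (4, 'bc')
  3 → (5, 'c')
  4 → (3, 'cbc')
  5 → (2, 'ccbc')

SA = [0, 1, 4, 5, 3, 2]
i: (SA[i-1],SA[i]) lcp shared
  1: (0,1) 1 'a'
  2: (1,4) 0 ''
  3: (4,5) 0 ''
  4: (5,3) 1 'c'
  5: (3,2) 1 'c'

n(n+1)/2 = 6·7/2 = 21
Σ LCP = 0 + 1 + 0 + 0 + 1 + 1 = 3
distinct = 21 − 3 = 18

18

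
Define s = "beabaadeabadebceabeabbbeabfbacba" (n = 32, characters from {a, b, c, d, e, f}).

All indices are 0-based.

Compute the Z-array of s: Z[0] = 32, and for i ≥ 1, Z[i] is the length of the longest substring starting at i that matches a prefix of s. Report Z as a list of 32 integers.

[32, 0, 0, 1, 0, 0, 0, 0, 0, 1, 0, 0, 0, 1, 0, 0, 0, 4, 0, 0, 1, 1, 4, 0, 0, 1, 0, 1, 0, 0, 1, 0]

Z[0]=32
i=1: i≥r, start 0; Z[1]=0
i=2: i≥r, start 0; Z[2]=0
i=3: i≥r, start 0; Z[3]=1 extend→box=[3,4)
i=4: i≥r, start 0; Z[4]=0
i=5: i≥r, start 0; Z[5]=0
i=6: i≥r, start 0; Z[6]=0
i=7: i≥r, start 0; Z[7]=0
i=8: i≥r, start 0; Z[8]=0
i=9: i≥r, start 0; Z[9]=1 extend→box=[9,10)
i=10: i≥r, start 0; Z[10]=0
i=11: i≥r, start 0; Z[11]=0
i=12: i≥r, start 0; Z[12]=0
i=13: i≥r, start 0; Z[13]=1 extend→box=[13,14)
i=14: i≥r, start 0; Z[14]=0
i=15: i≥r, start 0; Z[15]=0
i=16: i≥r, start 0; Z[16]=0
i=17: i≥r, start 0; Z[17]=4 extend→box=[17,21)
i=18: min(r-i=3, Z[1]=0)=0; Z[18]=0
i=19: min(r-i=2, Z[2]=0)=0; Z[19]=0
i=20: min(r-i=1, Z[3]=1)=1; Z[20]=1
i=21: i≥r, start 0; Z[21]=1 extend→box=[21,22)
i=22: i≥r, start 0; Z[22]=4 extend→box=[22,26)
i=23: min(r-i=3, Z[1]=0)=0; Z[23]=0
i=24: min(r-i=2, Z[2]=0)=0; Z[24]=0
i=25: min(r-i=1, Z[3]=1)=1; Z[25]=1
i=26: i≥r, start 0; Z[26]=0
i=27: i≥r, start 0; Z[27]=1 extend→box=[27,28)
i=28: i≥r, start 0; Z[28]=0
i=29: i≥r, start 0; Z[29]=0
i=30: i≥r, start 0; Z[30]=1 extend→box=[30,31)
i=31: i≥r, start 0; Z[31]=0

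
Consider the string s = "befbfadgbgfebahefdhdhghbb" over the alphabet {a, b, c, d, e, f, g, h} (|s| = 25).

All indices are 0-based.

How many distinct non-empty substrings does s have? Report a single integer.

305

sorted suffixes:
  #0 SA[0]=5  'adgbgfebahefdhdhghbb'
  #1 SA[1]=13  'ahefdhdhghbb'
  #2 SA[2]=24  'b'
  #3 SA[3]=12  'bahefdhdhghbb'
  #4 SA[4]=23  'bb'
  #5 SA[5]=0  'befbfadgbgfebahefdhdhghbb'
  #6 SA[6]=3  'bfadgbgfebahefdhdhghbb'
  #7 SA[7]=8  'bgfebahefdhdhghbb'
  #8 SA[8]=6  'dgbgfebahefdhdhghbb'
  #9 SA[9]=17  'dhdhghbb'
  #10 SA[10]=19  'dhghbb'
  #11 SA[11]=11  'ebahefdhdhghbb'
  #12 SA[12]=1  'efbfadgbgfebahefdhdhghbb'
  #13 SA[13]=15  'efdhdhghbb'
  #14 SA[14]=4  'fadgbgfebahefdhdhghbb'
  #15 SA[15]=2  'fbfadgbgfebahefdhdhghbb'
  #16 SA[16]=16  'fdhdhghbb'
  #17 SA[17]=10  'febahefdhdhghbb'
  #18 SA[18]=7  'gbgfebahefdhdhghbb'
  #19 SA[19]=9  'gfebahefdhdhghbb'
  #20 SA[20]=21  'ghbb'
  #21 SA[21]=22  'hbb'
  #22 SA[22]=18  'hdhghbb'
  #23 SA[23]=14  'hefdhdhghbb'
  #24 SA[24]=20  'hghbb'

SA = [5, 13, 24, 12, 23, 0, 3, 8, 6, 17, 19, 11, 1, 15, 4, 2, 16, 10, 7, 9, 21, 22, 18, 14, 20]
i: (SA[i-1],SA[i]) lcp shared
  1: (5,13) 1 'a'
  2: (13,24) 0 ''
  3: (24,12) 1 'b'
  4: (12,23) 1 'b'
  5: (23,0) 1 'b'
  6: (0,3) 1 'b'
  7: (3,8) 1 'b'
  8: (8,6) 0 ''
  9: (6,17) 1 'd'
  10: (17,19) 2 'dh'
  11: (19,11) 0 ''
  12: (11,1) 1 'e'
  13: (1,15) 2 'ef'
  14: (15,4) 0 ''
  15: (4,2) 1 'f'
  16: (2,16) 1 'f'
  17: (16,10) 1 'f'
  18: (10,7) 0 ''
  19: (7,9) 1 'g'
  20: (9,21) 1 'g'
  21: (21,22) 0 ''
  22: (22,18) 1 'h'
  23: (18,14) 1 'h'
  24: (14,20) 1 'h'

n(n+1)/2 = 25·26/2 = 325
Σ LCP = 0 + 1 + 0 + 1 + 1 + 1 + 1 + 1 + 0 + 1 + 2 + 0 + 1 + 2 + 0 + 1 + 1 + 1 + 0 + 1 + 1 + 0 + 1 + 1 + 1 = 20
distinct = 325 − 20 = 305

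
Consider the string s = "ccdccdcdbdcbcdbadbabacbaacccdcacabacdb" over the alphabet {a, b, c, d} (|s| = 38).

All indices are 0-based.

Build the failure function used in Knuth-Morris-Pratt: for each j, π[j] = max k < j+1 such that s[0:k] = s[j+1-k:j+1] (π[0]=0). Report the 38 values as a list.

π[0] = 0
j=1 s[j]='c': π[1]=1 (border 'c')
j=2 s[j]='d': k: 1→0; π[2]=0 (border '')
j=3 s[j]='c': π[3]=1 (border 'c')
j=4 s[j]='c': π[4]=2 (border 'cc')
j=5 s[j]='d': π[5]=3 (border 'ccd')
j=6 s[j]='c': π[6]=4 (border 'ccdc')
j=7 s[j]='d': k: 4→1→0; π[7]=0 (border '')
j=8 s[j]='b': π[8]=0 (border '')
j=9 s[j]='d': π[9]=0 (border '')
j=10 s[j]='c': π[10]=1 (border 'c')
j=11 s[j]='b': k: 1→0; π[11]=0 (border '')
j=12 s[j]='c': π[12]=1 (border 'c')
j=13 s[j]='d': k: 1→0; π[13]=0 (border '')
j=14 s[j]='b': π[14]=0 (border '')
j=15 s[j]='a': π[15]=0 (border '')
j=16 s[j]='d': π[16]=0 (border '')
j=17 s[j]='b': π[17]=0 (border '')
j=18 s[j]='a': π[18]=0 (border '')
j=19 s[j]='b': π[19]=0 (border '')
j=20 s[j]='a': π[20]=0 (border '')
j=21 s[j]='c': π[21]=1 (border 'c')
j=22 s[j]='b': k: 1→0; π[22]=0 (border '')
j=23 s[j]='a': π[23]=0 (border '')
j=24 s[j]='a': π[24]=0 (border '')
j=25 s[j]='c': π[25]=1 (border 'c')
j=26 s[j]='c': π[26]=2 (border 'cc')
j=27 s[j]='c': k: 2→1; π[27]=2 (border 'cc')
j=28 s[j]='d': π[28]=3 (border 'ccd')
j=29 s[j]='c': π[29]=4 (border 'ccdc')
j=30 s[j]='a': k: 4→1→0; π[30]=0 (border '')
j=31 s[j]='c': π[31]=1 (border 'c')
j=32 s[j]='a': k: 1→0; π[32]=0 (border '')
j=33 s[j]='b': π[33]=0 (border '')
j=34 s[j]='a': π[34]=0 (border '')
j=35 s[j]='c': π[35]=1 (border 'c')
j=36 s[j]='d': k: 1→0; π[36]=0 (border '')
j=37 s[j]='b': π[37]=0 (border '')

[0, 1, 0, 1, 2, 3, 4, 0, 0, 0, 1, 0, 1, 0, 0, 0, 0, 0, 0, 0, 0, 1, 0, 0, 0, 1, 2, 2, 3, 4, 0, 1, 0, 0, 0, 1, 0, 0]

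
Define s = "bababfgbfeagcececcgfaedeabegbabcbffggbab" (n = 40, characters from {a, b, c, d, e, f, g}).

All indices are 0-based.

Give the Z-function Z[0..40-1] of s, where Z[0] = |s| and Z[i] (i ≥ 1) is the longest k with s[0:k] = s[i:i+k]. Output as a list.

[40, 0, 3, 0, 1, 0, 0, 1, 0, 0, 0, 0, 0, 0, 0, 0, 0, 0, 0, 0, 0, 0, 0, 0, 0, 1, 0, 0, 3, 0, 1, 0, 1, 0, 0, 0, 0, 3, 0, 1]

Z[0]=40
i=1: fresh scan; Z[1]=0
i=2: fresh scan; Z[2]=3 scan→box=[2,5)
i=3: min(r-i=2, Z[1]=0)=0; Z[3]=0
i=4: min(r-i=1, Z[2]=3)=1; Z[4]=1
i=5: fresh scan; Z[5]=0
i=6: fresh scan; Z[6]=0
i=7: fresh scan; Z[7]=1 scan→box=[7,8)
i=8: fresh scan; Z[8]=0
i=9: fresh scan; Z[9]=0
i=10: fresh scan; Z[10]=0
i=11: fresh scan; Z[11]=0
i=12: fresh scan; Z[12]=0
i=13: fresh scan; Z[13]=0
i=14: fresh scan; Z[14]=0
i=15: fresh scan; Z[15]=0
i=16: fresh scan; Z[16]=0
i=17: fresh scan; Z[17]=0
i=18: fresh scan; Z[18]=0
i=19: fresh scan; Z[19]=0
i=20: fresh scan; Z[20]=0
i=21: fresh scan; Z[21]=0
i=22: fresh scan; Z[22]=0
i=23: fresh scan; Z[23]=0
i=24: fresh scan; Z[24]=0
i=25: fresh scan; Z[25]=1 scan→box=[25,26)
i=26: fresh scan; Z[26]=0
i=27: fresh scan; Z[27]=0
i=28: fresh scan; Z[28]=3 scan→box=[28,31)
i=29: min(r-i=2, Z[1]=0)=0; Z[29]=0
i=30: min(r-i=1, Z[2]=3)=1; Z[30]=1
i=31: fresh scan; Z[31]=0
i=32: fresh scan; Z[32]=1 scan→box=[32,33)
i=33: fresh scan; Z[33]=0
i=34: fresh scan; Z[34]=0
i=35: fresh scan; Z[35]=0
i=36: fresh scan; Z[36]=0
i=37: fresh scan; Z[37]=3 scan→box=[37,40)
i=38: min(r-i=2, Z[1]=0)=0; Z[38]=0
i=39: min(r-i=1, Z[2]=3)=1; Z[39]=1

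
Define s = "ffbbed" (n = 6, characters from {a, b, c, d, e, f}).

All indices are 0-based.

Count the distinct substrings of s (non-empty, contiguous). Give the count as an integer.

rank→(start, suffix):
  0 → (2, 'bbed')
  1 → (3, 'bed')
  2 → (5, 'd')
  3 → (4, 'ed')
  4 → (1, 'fbbed')
  5 → (0, 'ffbbed')

SA = [2, 3, 5, 4, 1, 0]
rank  pair      lcp
   1  s[2:],s[3:]  1  'b'
   2  s[3:],s[5:]  0  ''
   3  s[5:],s[4:]  0  ''
   4  s[4:],s[1:]  0  ''
   5  s[1:],s[0:]  1  'f'

n(n+1)/2 = 6·7/2 = 21
Σ LCP = 0 + 1 + 0 + 0 + 0 + 1 = 2
distinct = 21 − 2 = 19

19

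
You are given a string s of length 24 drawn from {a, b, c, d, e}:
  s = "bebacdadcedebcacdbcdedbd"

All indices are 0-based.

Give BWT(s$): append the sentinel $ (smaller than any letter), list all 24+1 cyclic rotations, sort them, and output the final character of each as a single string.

dbcdeedd$baabdbcceaecbddc

rank  rotation                   last
    0  $bebacdadcedebcacdbcdedbd  d
    1  acdadcedebcacdbcdedbd$beb  b
    2  acdbcdedbd$bebacdadcedebc  c
    3  adcedebcacdbcdedbd$bebacd  d
    4  bacdadcedebcacdbcdedbd$be  e
    5  bcacdbcdedbd$bebacdadcede  e
    6  bcdedbd$bebacdadcedebcacd  d
    7  bd$bebacdadcedebcacdbcded  d
    8  bebacdadcedebcacdbcdedbd$  $
    9  cacdbcdedbd$bebacdadcedeb  b
   10  cdadcedebcacdbcdedbd$beba  a
   11  cdbcdedbd$bebacdadcedebca  a
   12  cdedbd$bebacdadcedebcacdb  b
   13  cedebcacdbcdedbd$bebacdad  d
   14  d$bebacdadcedebcacdbcdedb  b
   15  dadcedebcacdbcdedbd$bebac  c
   16  dbcdedbd$bebacdadcedebcac  c
   17  dbd$bebacdadcedebcacdbcde  e
   18  dcedebcacdbcdedbd$bebacda  a
   19  debcacdbcdedbd$bebacdadce  e
   20  dedbd$bebacdadcedebcacdbc  c
   21  ebacdadcedebcacdbcdedbd$b  b
   22  ebcacdbcdedbd$bebacdadced  d
   23  edbd$bebacdadcedebcacdbcd  d
   24  edebcacdbcdedbd$bebacdadc  c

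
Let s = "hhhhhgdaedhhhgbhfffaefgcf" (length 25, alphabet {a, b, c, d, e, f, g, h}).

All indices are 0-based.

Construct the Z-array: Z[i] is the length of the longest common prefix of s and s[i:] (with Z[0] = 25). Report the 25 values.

[25, 4, 3, 2, 1, 0, 0, 0, 0, 0, 3, 2, 1, 0, 0, 1, 0, 0, 0, 0, 0, 0, 0, 0, 0]

Z[0]=25
i=1: fresh scan; Z[1]=4 grow→box=[1,5)
i=2: min(r-i=3, Z[1]=4)=3; Z[2]=3
i=3: min(r-i=2, Z[2]=3)=2; Z[3]=2
i=4: min(r-i=1, Z[3]=2)=1; Z[4]=1
i=5: fresh scan; Z[5]=0
i=6: fresh scan; Z[6]=0
i=7: fresh scan; Z[7]=0
i=8: fresh scan; Z[8]=0
i=9: fresh scan; Z[9]=0
i=10: fresh scan; Z[10]=3 grow→box=[10,13)
i=11: min(r-i=2, Z[1]=4)=2; Z[11]=2
i=12: min(r-i=1, Z[2]=3)=1; Z[12]=1
i=13: fresh scan; Z[13]=0
i=14: fresh scan; Z[14]=0
i=15: fresh scan; Z[15]=1 grow→box=[15,16)
i=16: fresh scan; Z[16]=0
i=17: fresh scan; Z[17]=0
i=18: fresh scan; Z[18]=0
i=19: fresh scan; Z[19]=0
i=20: fresh scan; Z[20]=0
i=21: fresh scan; Z[21]=0
i=22: fresh scan; Z[22]=0
i=23: fresh scan; Z[23]=0
i=24: fresh scan; Z[24]=0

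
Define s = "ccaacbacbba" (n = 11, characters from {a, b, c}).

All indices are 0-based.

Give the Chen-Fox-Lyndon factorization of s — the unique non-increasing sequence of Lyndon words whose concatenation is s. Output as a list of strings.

emit factor 1: 'c' (i=0, period=1)
emit factor 2: 'c' (i=1, period=1)
emit factor 3: 'aacbacbb' (i=2, period=8)
emit factor 4: 'a' (i=10, period=1)

["c", "c", "aacbacbb", "a"]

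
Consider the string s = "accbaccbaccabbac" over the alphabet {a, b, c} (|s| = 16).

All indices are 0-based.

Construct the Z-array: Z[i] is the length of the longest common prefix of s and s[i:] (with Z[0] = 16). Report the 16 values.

Z[0]=16
i=1: fresh scan; Z[1]=0
i=2: fresh scan; Z[2]=0
i=3: fresh scan; Z[3]=0
i=4: fresh scan; Z[4]=7 grow→box=[4,11)
i=5: min(r-i=6, Z[1]=0)=0; Z[5]=0
i=6: min(r-i=5, Z[2]=0)=0; Z[6]=0
i=7: min(r-i=4, Z[3]=0)=0; Z[7]=0
i=8: min(r-i=3, Z[4]=7)=3; Z[8]=3
i=9: min(r-i=2, Z[5]=0)=0; Z[9]=0
i=10: min(r-i=1, Z[6]=0)=0; Z[10]=0
i=11: fresh scan; Z[11]=1 grow→box=[11,12)
i=12: fresh scan; Z[12]=0
i=13: fresh scan; Z[13]=0
i=14: fresh scan; Z[14]=2 grow→box=[14,16)
i=15: min(r-i=1, Z[1]=0)=0; Z[15]=0

[16, 0, 0, 0, 7, 0, 0, 0, 3, 0, 0, 1, 0, 0, 2, 0]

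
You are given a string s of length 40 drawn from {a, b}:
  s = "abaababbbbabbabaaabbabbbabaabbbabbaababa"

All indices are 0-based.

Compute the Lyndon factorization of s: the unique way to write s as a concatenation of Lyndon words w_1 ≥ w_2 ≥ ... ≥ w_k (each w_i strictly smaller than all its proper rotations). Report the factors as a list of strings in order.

emit factor 1: 'ab' (i=0, period=2)
emit factor 2: 'aababbbbabbab' (i=2, period=13)
emit factor 3: 'aaabbabbbabaabbbabbaabab' (i=15, period=24)
emit factor 4: 'a' (i=39, period=1)

["ab", "aababbbbabbab", "aaabbabbbabaabbbabbaabab", "a"]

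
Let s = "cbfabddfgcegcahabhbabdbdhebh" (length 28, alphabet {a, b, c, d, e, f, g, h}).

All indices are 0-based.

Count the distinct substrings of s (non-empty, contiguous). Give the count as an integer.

379

rank | idx | suffix
   0 |  19 | abdbdhebh
   1 |   3 | abddfgcegcahabhbabdbdhebh
   2 |  15 | abhbabdbdhebh
   3 |  13 | ahabhbabdbdhebh
   4 |  18 | babdbdhebh
   5 |  20 | bdbdhebh
   6 |   4 | bddfgcegcahabhbabdbdhebh
   7 |  22 | bdhebh
   8 |   1 | bfabddfgcegcahabhbabdbdhebh
   9 |  26 | bh
  10 |  16 | bhbabdbdhebh
  11 |  12 | cahabhbabdbdhebh
  12 |   0 | cbfabddfgcegcahabhbabdbdhebh
  13 |   9 | cegcahabhbabdbdhebh
  14 |  21 | dbdhebh
  15 |   5 | ddfgcegcahabhbabdbdhebh
  16 |   6 | dfgcegcahabhbabdbdhebh
  17 |  23 | dhebh
  18 |  25 | ebh
  19 |  10 | egcahabhbabdbdhebh
  20 |   2 | fabddfgcegcahabhbabdbdhebh
  21 |   7 | fgcegcahabhbabdbdhebh
  22 |  11 | gcahabhbabdbdhebh
  23 |   8 | gcegcahabhbabdbdhebh
  24 |  27 | h
  25 |  14 | habhbabdbdhebh
  26 |  17 | hbabdbdhebh
  27 |  24 | hebh

SA = [19, 3, 15, 13, 18, 20, 4, 22, 1, 26, 16, 12, 0, 9, 21, 5, 6, 23, 25, 10, 2, 7, 11, 8, 27, 14, 17, 24]
i: (SA[i-1],SA[i]) lcp shared
  1: (19,3) 3 'abd'
  2: (3,15) 2 'ab'
  3: (15,13) 1 'a'
  4: (13,18) 0 ''
  5: (18,20) 1 'b'
  6: (20,4) 2 'bd'
  7: (4,22) 2 'bd'
  8: (22,1) 1 'b'
  9: (1,26) 1 'b'
  10: (26,16) 2 'bh'
  11: (16,12) 0 ''
  12: (12,0) 1 'c'
  13: (0,9) 1 'c'
  14: (9,21) 0 ''
  15: (21,5) 1 'd'
  16: (5,6) 1 'd'
  17: (6,23) 1 'd'
  18: (23,25) 0 ''
  19: (25,10) 1 'e'
  20: (10,2) 0 ''
  21: (2,7) 1 'f'
  22: (7,11) 0 ''
  23: (11,8) 2 'gc'
  24: (8,27) 0 ''
  25: (27,14) 1 'h'
  26: (14,17) 1 'h'
  27: (17,24) 1 'h'

n(n+1)/2 = 28·29/2 = 406
Σ LCP = 0 + 3 + 2 + 1 + 0 + 1 + 2 + 2 + 1 + 1 + 2 + 0 + 1 + 1 + 0 + 1 + 1 + 1 + 0 + 1 + 0 + 1 + 0 + 2 + 0 + 1 + 1 + 1 = 27
distinct = 406 − 27 = 379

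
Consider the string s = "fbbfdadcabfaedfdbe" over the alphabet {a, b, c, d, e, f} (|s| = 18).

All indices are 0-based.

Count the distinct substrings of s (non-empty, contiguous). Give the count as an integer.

sorted suffixes:
  #0 SA[0]=8  'abfaedfdbe'
  #1 SA[1]=5  'adcabfaedfdbe'
  #2 SA[2]=11  'aedfdbe'
  #3 SA[3]=1  'bbfdadcabfaedfdbe'
  #4 SA[4]=16  'be'
  #5 SA[5]=9  'bfaedfdbe'
  #6 SA[6]=2  'bfdadcabfaedfdbe'
  #7 SA[7]=7  'cabfaedfdbe'
  #8 SA[8]=4  'dadcabfaedfdbe'
  #9 SA[9]=15  'dbe'
  #10 SA[10]=6  'dcabfaedfdbe'
  #11 SA[11]=13  'dfdbe'
  #12 SA[12]=17  'e'
  #13 SA[13]=12  'edfdbe'
  #14 SA[14]=10  'faedfdbe'
  #15 SA[15]=0  'fbbfdadcabfaedfdbe'
  #16 SA[16]=3  'fdadcabfaedfdbe'
  #17 SA[17]=14  'fdbe'

SA = [8, 5, 11, 1, 16, 9, 2, 7, 4, 15, 6, 13, 17, 12, 10, 0, 3, 14]
[i] adj suffixes → lcp
  [1] 8/5 → 1 ('a')
  [2] 5/11 → 1 ('a')
  [3] 11/1 → 0 ('')
  [4] 1/16 → 1 ('b')
  [5] 16/9 → 1 ('b')
  [6] 9/2 → 2 ('bf')
  [7] 2/7 → 0 ('')
  [8] 7/4 → 0 ('')
  [9] 4/15 → 1 ('d')
  [10] 15/6 → 1 ('d')
  [11] 6/13 → 1 ('d')
  [12] 13/17 → 0 ('')
  [13] 17/12 → 1 ('e')
  [14] 12/10 → 0 ('')
  [15] 10/0 → 1 ('f')
  [16] 0/3 → 1 ('f')
  [17] 3/14 → 2 ('fd')

n(n+1)/2 = 18·19/2 = 171
Σ LCP = 0 + 1 + 1 + 0 + 1 + 1 + 2 + 0 + 0 + 1 + 1 + 1 + 0 + 1 + 0 + 1 + 1 + 2 = 14
distinct = 171 − 14 = 157

157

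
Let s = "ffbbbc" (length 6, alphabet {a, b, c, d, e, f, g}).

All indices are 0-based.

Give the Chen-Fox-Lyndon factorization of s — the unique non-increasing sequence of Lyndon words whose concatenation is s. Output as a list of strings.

["f", "f", "bbbc"]

emit factor 1: 'f' (i=0, period=1)
emit factor 2: 'f' (i=1, period=1)
emit factor 3: 'bbbc' (i=2, period=4)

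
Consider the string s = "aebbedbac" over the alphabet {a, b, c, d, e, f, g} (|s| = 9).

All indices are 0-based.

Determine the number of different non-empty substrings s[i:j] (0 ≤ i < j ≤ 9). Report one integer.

41

sorted suffixes:
  #0 SA[0]=7  'ac'
  #1 SA[1]=0  'aebbedbac'
  #2 SA[2]=6  'bac'
  #3 SA[3]=2  'bbedbac'
  #4 SA[4]=3  'bedbac'
  #5 SA[5]=8  'c'
  #6 SA[6]=5  'dbac'
  #7 SA[7]=1  'ebbedbac'
  #8 SA[8]=4  'edbac'

SA = [7, 0, 6, 2, 3, 8, 5, 1, 4]
[i] adj suffixes → lcp
  [1] 7/0 → 1 ('a')
  [2] 0/6 → 0 ('')
  [3] 6/2 → 1 ('b')
  [4] 2/3 → 1 ('b')
  [5] 3/8 → 0 ('')
  [6] 8/5 → 0 ('')
  [7] 5/1 → 0 ('')
  [8] 1/4 → 1 ('e')

n(n+1)/2 = 9·10/2 = 45
Σ LCP = 0 + 1 + 0 + 1 + 1 + 0 + 0 + 0 + 1 = 4
distinct = 45 − 4 = 41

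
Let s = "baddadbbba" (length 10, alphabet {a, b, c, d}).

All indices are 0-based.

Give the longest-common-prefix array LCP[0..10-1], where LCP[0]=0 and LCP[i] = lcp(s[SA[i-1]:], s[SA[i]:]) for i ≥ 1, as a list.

sorted suffixes:
  #0 SA[0]=9  'a'
  #1 SA[1]=4  'adbbba'
  #2 SA[2]=1  'addadbbba'
  #3 SA[3]=8  'ba'
  #4 SA[4]=0  'baddadbbba'
  #5 SA[5]=7  'bba'
  #6 SA[6]=6  'bbba'
  #7 SA[7]=3  'dadbbba'
  #8 SA[8]=5  'dbbba'
  #9 SA[9]=2  'ddadbbba'

SA = [9, 4, 1, 8, 0, 7, 6, 3, 5, 2]
[i] adj suffixes → lcp
  [1] 9/4 → 1 ('a')
  [2] 4/1 → 2 ('ad')
  [3] 1/8 → 0 ('')
  [4] 8/0 → 2 ('ba')
  [5] 0/7 → 1 ('b')
  [6] 7/6 → 2 ('bb')
  [7] 6/3 → 0 ('')
  [8] 3/5 → 1 ('d')
  [9] 5/2 → 1 ('d')

[0, 1, 2, 0, 2, 1, 2, 0, 1, 1]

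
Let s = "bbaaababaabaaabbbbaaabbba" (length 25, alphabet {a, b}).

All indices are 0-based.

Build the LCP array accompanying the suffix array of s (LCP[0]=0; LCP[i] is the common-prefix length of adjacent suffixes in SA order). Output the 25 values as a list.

sorted suffixes:
  #0 SA[0]=24  'a'
  #1 SA[1]=2  'aaababaabaaabbbbaaabbba'
  #2 SA[2]=18  'aaabbba'
  #3 SA[3]=11  'aaabbbbaaabbba'
  #4 SA[4]=8  'aabaaabbbbaaabbba'
  #5 SA[5]=3  'aababaabaaabbbbaaabbba'
  #6 SA[6]=19  'aabbba'
  #7 SA[7]=12  'aabbbbaaabbba'
  #8 SA[8]=9  'abaaabbbbaaabbba'
  #9 SA[9]=6  'abaabaaabbbbaaabbba'
  #10 SA[10]=4  'ababaabaaabbbbaaabbba'
  #11 SA[11]=20  'abbba'
  #12 SA[12]=13  'abbbbaaabbba'
  #13 SA[13]=23  'ba'
  #14 SA[14]=1  'baaababaabaaabbbbaaabbba'
  #15 SA[15]=17  'baaabbba'
  #16 SA[16]=10  'baaabbbbaaabbba'
  #17 SA[17]=7  'baabaaabbbbaaabbba'
  #18 SA[18]=5  'babaabaaabbbbaaabbba'
  #19 SA[19]=22  'bba'
  #20 SA[20]=0  'bbaaababaabaaabbbbaaabbba'
  #21 SA[21]=16  'bbaaabbba'
  #22 SA[22]=21  'bbba'
  #23 SA[23]=15  'bbbaaabbba'
  #24 SA[24]=14  'bbbbaaabbba'

SA = [24, 2, 18, 11, 8, 3, 19, 12, 9, 6, 4, 20, 13, 23, 1, 17, 10, 7, 5, 22, 0, 16, 21, 15, 14]
i: (SA[i-1],SA[i]) lcp shared
  1: (24,2) 1 'a'
  2: (2,18) 4 'aaab'
  3: (18,11) 6 'aaabbb'
  4: (11,8) 2 'aa'
  5: (8,3) 4 'aaba'
  6: (3,19) 3 'aab'
  7: (19,12) 5 'aabbb'
  8: (12,9) 1 'a'
  9: (9,6) 4 'abaa'
  10: (6,4) 3 'aba'
  11: (4,20) 2 'ab'
  12: (20,13) 4 'abbb'
  13: (13,23) 0 ''
  14: (23,1) 2 'ba'
  15: (1,17) 5 'baaab'
  16: (17,10) 7 'baaabbb'
  17: (10,7) 3 'baa'
  18: (7,5) 2 'ba'
  19: (5,22) 1 'b'
  20: (22,0) 3 'bba'
  21: (0,16) 6 'bbaaab'
  22: (16,21) 2 'bb'
  23: (21,15) 4 'bbba'
  24: (15,14) 3 'bbb'

[0, 1, 4, 6, 2, 4, 3, 5, 1, 4, 3, 2, 4, 0, 2, 5, 7, 3, 2, 1, 3, 6, 2, 4, 3]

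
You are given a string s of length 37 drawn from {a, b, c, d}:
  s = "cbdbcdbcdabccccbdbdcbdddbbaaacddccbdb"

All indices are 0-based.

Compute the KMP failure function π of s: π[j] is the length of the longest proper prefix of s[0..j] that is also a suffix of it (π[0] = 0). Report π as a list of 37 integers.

π[0] = 0
j=1 s[j]='b': π[1]=0 (border '')
j=2 s[j]='d': π[2]=0 (border '')
j=3 s[j]='b': π[3]=0 (border '')
j=4 s[j]='c': π[4]=1 (border 'c')
j=5 s[j]='d': k: 1→0; π[5]=0 (border '')
j=6 s[j]='b': π[6]=0 (border '')
j=7 s[j]='c': π[7]=1 (border 'c')
j=8 s[j]='d': k: 1→0; π[8]=0 (border '')
j=9 s[j]='a': π[9]=0 (border '')
j=10 s[j]='b': π[10]=0 (border '')
j=11 s[j]='c': π[11]=1 (border 'c')
j=12 s[j]='c': k: 1→0; π[12]=1 (border 'c')
j=13 s[j]='c': k: 1→0; π[13]=1 (border 'c')
j=14 s[j]='c': k: 1→0; π[14]=1 (border 'c')
j=15 s[j]='b': π[15]=2 (border 'cb')
j=16 s[j]='d': π[16]=3 (border 'cbd')
j=17 s[j]='b': π[17]=4 (border 'cbdb')
j=18 s[j]='d': k: 4→0; π[18]=0 (border '')
j=19 s[j]='c': π[19]=1 (border 'c')
j=20 s[j]='b': π[20]=2 (border 'cb')
j=21 s[j]='d': π[21]=3 (border 'cbd')
j=22 s[j]='d': k: 3→0; π[22]=0 (border '')
j=23 s[j]='d': π[23]=0 (border '')
j=24 s[j]='b': π[24]=0 (border '')
j=25 s[j]='b': π[25]=0 (border '')
j=26 s[j]='a': π[26]=0 (border '')
j=27 s[j]='a': π[27]=0 (border '')
j=28 s[j]='a': π[28]=0 (border '')
j=29 s[j]='c': π[29]=1 (border 'c')
j=30 s[j]='d': k: 1→0; π[30]=0 (border '')
j=31 s[j]='d': π[31]=0 (border '')
j=32 s[j]='c': π[32]=1 (border 'c')
j=33 s[j]='c': k: 1→0; π[33]=1 (border 'c')
j=34 s[j]='b': π[34]=2 (border 'cb')
j=35 s[j]='d': π[35]=3 (border 'cbd')
j=36 s[j]='b': π[36]=4 (border 'cbdb')

[0, 0, 0, 0, 1, 0, 0, 1, 0, 0, 0, 1, 1, 1, 1, 2, 3, 4, 0, 1, 2, 3, 0, 0, 0, 0, 0, 0, 0, 1, 0, 0, 1, 1, 2, 3, 4]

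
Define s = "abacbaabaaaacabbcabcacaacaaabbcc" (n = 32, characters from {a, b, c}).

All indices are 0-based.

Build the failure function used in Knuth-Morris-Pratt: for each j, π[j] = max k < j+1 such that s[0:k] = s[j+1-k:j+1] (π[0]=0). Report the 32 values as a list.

π[0] = 0
j=1 s[j]='b': π[1]=0 (border '')
j=2 s[j]='a': π[2]=1 (border 'a')
j=3 s[j]='c': k: 1→0; π[3]=0 (border '')
j=4 s[j]='b': π[4]=0 (border '')
j=5 s[j]='a': π[5]=1 (border 'a')
j=6 s[j]='a': k: 1→0; π[6]=1 (border 'a')
j=7 s[j]='b': π[7]=2 (border 'ab')
j=8 s[j]='a': π[8]=3 (border 'aba')
j=9 s[j]='a': k: 3→1→0; π[9]=1 (border 'a')
j=10 s[j]='a': k: 1→0; π[10]=1 (border 'a')
j=11 s[j]='a': k: 1→0; π[11]=1 (border 'a')
j=12 s[j]='c': k: 1→0; π[12]=0 (border '')
j=13 s[j]='a': π[13]=1 (border 'a')
j=14 s[j]='b': π[14]=2 (border 'ab')
j=15 s[j]='b': k: 2→0; π[15]=0 (border '')
j=16 s[j]='c': π[16]=0 (border '')
j=17 s[j]='a': π[17]=1 (border 'a')
j=18 s[j]='b': π[18]=2 (border 'ab')
j=19 s[j]='c': k: 2→0; π[19]=0 (border '')
j=20 s[j]='a': π[20]=1 (border 'a')
j=21 s[j]='c': k: 1→0; π[21]=0 (border '')
j=22 s[j]='a': π[22]=1 (border 'a')
j=23 s[j]='a': k: 1→0; π[23]=1 (border 'a')
j=24 s[j]='c': k: 1→0; π[24]=0 (border '')
j=25 s[j]='a': π[25]=1 (border 'a')
j=26 s[j]='a': k: 1→0; π[26]=1 (border 'a')
j=27 s[j]='a': k: 1→0; π[27]=1 (border 'a')
j=28 s[j]='b': π[28]=2 (border 'ab')
j=29 s[j]='b': k: 2→0; π[29]=0 (border '')
j=30 s[j]='c': π[30]=0 (border '')
j=31 s[j]='c': π[31]=0 (border '')

[0, 0, 1, 0, 0, 1, 1, 2, 3, 1, 1, 1, 0, 1, 2, 0, 0, 1, 2, 0, 1, 0, 1, 1, 0, 1, 1, 1, 2, 0, 0, 0]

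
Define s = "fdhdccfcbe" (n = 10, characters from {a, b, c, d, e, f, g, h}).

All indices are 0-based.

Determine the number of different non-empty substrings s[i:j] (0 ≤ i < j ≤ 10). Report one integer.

51

rank | idx | suffix
   0 |   8 | be
   1 |   7 | cbe
   2 |   4 | ccfcbe
   3 |   5 | cfcbe
   4 |   3 | dccfcbe
   5 |   1 | dhdccfcbe
   6 |   9 | e
   7 |   6 | fcbe
   8 |   0 | fdhdccfcbe
   9 |   2 | hdccfcbe

SA = [8, 7, 4, 5, 3, 1, 9, 6, 0, 2]
rank  pair      lcp
   1  s[8:],s[7:]  0  ''
   2  s[7:],s[4:]  1  'c'
   3  s[4:],s[5:]  1  'c'
   4  s[5:],s[3:]  0  ''
   5  s[3:],s[1:]  1  'd'
   6  s[1:],s[9:]  0  ''
   7  s[9:],s[6:]  0  ''
   8  s[6:],s[0:]  1  'f'
   9  s[0:],s[2:]  0  ''

n(n+1)/2 = 10·11/2 = 55
Σ LCP = 0 + 0 + 1 + 1 + 0 + 1 + 0 + 0 + 1 + 0 = 4
distinct = 55 − 4 = 51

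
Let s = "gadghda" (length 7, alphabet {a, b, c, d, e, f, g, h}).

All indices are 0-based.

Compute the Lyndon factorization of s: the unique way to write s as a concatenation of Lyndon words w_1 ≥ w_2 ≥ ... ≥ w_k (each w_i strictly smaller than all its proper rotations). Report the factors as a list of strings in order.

emit factor 1: 'g' (i=0, period=1)
emit factor 2: 'adghd' (i=1, period=5)
emit factor 3: 'a' (i=6, period=1)

["g", "adghd", "a"]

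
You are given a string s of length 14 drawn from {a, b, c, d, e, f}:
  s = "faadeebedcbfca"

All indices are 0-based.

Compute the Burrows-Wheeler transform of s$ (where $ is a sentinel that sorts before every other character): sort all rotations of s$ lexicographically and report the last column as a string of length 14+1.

rank  rotation         last
    0  $faadeebedcbfca  a
    1  a$faadeebedcbfc  c
    2  aadeebedcbfca$f  f
    3  adeebedcbfca$fa  a
    4  bedcbfca$faadee  e
    5  bfca$faadeebedc  c
    6  ca$faadeebedcbf  f
    7  cbfca$faadeebed  d
    8  dcbfca$faadeebe  e
    9  deebedcbfca$faa  a
   10  ebedcbfca$faade  e
   11  edcbfca$faadeeb  b
   12  eebedcbfca$faad  d
   13  faadeebedcbfca$  $
   14  fca$faadeebedcb  b

acfaecfdeaebd$b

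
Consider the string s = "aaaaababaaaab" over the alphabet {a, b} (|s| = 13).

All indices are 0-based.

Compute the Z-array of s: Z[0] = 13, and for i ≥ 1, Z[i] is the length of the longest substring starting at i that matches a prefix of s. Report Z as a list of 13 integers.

[13, 4, 3, 2, 1, 0, 1, 0, 4, 3, 2, 1, 0]

Z[0]=13
i=1: i≥r, start 0; Z[1]=4 scan→box=[1,5)
i=2: min(r-i=3, Z[1]=4)=3; Z[2]=3
i=3: min(r-i=2, Z[2]=3)=2; Z[3]=2
i=4: min(r-i=1, Z[3]=2)=1; Z[4]=1
i=5: i≥r, start 0; Z[5]=0
i=6: i≥r, start 0; Z[6]=1 scan→box=[6,7)
i=7: i≥r, start 0; Z[7]=0
i=8: i≥r, start 0; Z[8]=4 scan→box=[8,12)
i=9: min(r-i=3, Z[1]=4)=3; Z[9]=3
i=10: min(r-i=2, Z[2]=3)=2; Z[10]=2
i=11: min(r-i=1, Z[3]=2)=1; Z[11]=1
i=12: i≥r, start 0; Z[12]=0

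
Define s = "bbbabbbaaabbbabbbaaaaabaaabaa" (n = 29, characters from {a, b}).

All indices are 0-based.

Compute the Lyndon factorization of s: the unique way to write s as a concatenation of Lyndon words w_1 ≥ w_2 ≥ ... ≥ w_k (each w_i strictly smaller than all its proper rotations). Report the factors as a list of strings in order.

["b", "b", "b", "abbb", "aaabbbabbb", "aaaaabaaab", "a", "a"]

emit factor 1: 'b' (i=0, period=1)
emit factor 2: 'b' (i=1, period=1)
emit factor 3: 'b' (i=2, period=1)
emit factor 4: 'abbb' (i=3, period=4)
emit factor 5: 'aaabbbabbb' (i=7, period=10)
emit factor 6: 'aaaaabaaab' (i=17, period=10)
emit factor 7: 'a' (i=27, period=1)
emit factor 8: 'a' (i=28, period=1)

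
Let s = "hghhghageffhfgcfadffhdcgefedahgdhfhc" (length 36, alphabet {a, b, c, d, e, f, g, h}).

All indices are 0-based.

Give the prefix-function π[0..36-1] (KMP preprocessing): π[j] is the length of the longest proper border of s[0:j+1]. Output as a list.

π[0] = 0
j=1 s[j]='g': π[1]=0 (border '')
j=2 s[j]='h': π[2]=1 (border 'h')
j=3 s[j]='h': k: 1→0; π[3]=1 (border 'h')
j=4 s[j]='g': π[4]=2 (border 'hg')
j=5 s[j]='h': π[5]=3 (border 'hgh')
j=6 s[j]='a': k: 3→1→0; π[6]=0 (border '')
j=7 s[j]='g': π[7]=0 (border '')
j=8 s[j]='e': π[8]=0 (border '')
j=9 s[j]='f': π[9]=0 (border '')
j=10 s[j]='f': π[10]=0 (border '')
j=11 s[j]='h': π[11]=1 (border 'h')
j=12 s[j]='f': k: 1→0; π[12]=0 (border '')
j=13 s[j]='g': π[13]=0 (border '')
j=14 s[j]='c': π[14]=0 (border '')
j=15 s[j]='f': π[15]=0 (border '')
j=16 s[j]='a': π[16]=0 (border '')
j=17 s[j]='d': π[17]=0 (border '')
j=18 s[j]='f': π[18]=0 (border '')
j=19 s[j]='f': π[19]=0 (border '')
j=20 s[j]='h': π[20]=1 (border 'h')
j=21 s[j]='d': k: 1→0; π[21]=0 (border '')
j=22 s[j]='c': π[22]=0 (border '')
j=23 s[j]='g': π[23]=0 (border '')
j=24 s[j]='e': π[24]=0 (border '')
j=25 s[j]='f': π[25]=0 (border '')
j=26 s[j]='e': π[26]=0 (border '')
j=27 s[j]='d': π[27]=0 (border '')
j=28 s[j]='a': π[28]=0 (border '')
j=29 s[j]='h': π[29]=1 (border 'h')
j=30 s[j]='g': π[30]=2 (border 'hg')
j=31 s[j]='d': k: 2→0; π[31]=0 (border '')
j=32 s[j]='h': π[32]=1 (border 'h')
j=33 s[j]='f': k: 1→0; π[33]=0 (border '')
j=34 s[j]='h': π[34]=1 (border 'h')
j=35 s[j]='c': k: 1→0; π[35]=0 (border '')

[0, 0, 1, 1, 2, 3, 0, 0, 0, 0, 0, 1, 0, 0, 0, 0, 0, 0, 0, 0, 1, 0, 0, 0, 0, 0, 0, 0, 0, 1, 2, 0, 1, 0, 1, 0]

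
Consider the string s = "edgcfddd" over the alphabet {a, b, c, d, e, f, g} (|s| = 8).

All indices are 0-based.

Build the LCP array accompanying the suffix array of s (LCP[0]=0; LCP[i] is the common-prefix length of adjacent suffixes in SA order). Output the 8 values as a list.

rank | idx | suffix
   0 |   3 | cfddd
   1 |   7 | d
   2 |   6 | dd
   3 |   5 | ddd
   4 |   1 | dgcfddd
   5 |   0 | edgcfddd
   6 |   4 | fddd
   7 |   2 | gcfddd

SA = [3, 7, 6, 5, 1, 0, 4, 2]
[i] adj suffixes → lcp
  [1] 3/7 → 0 ('')
  [2] 7/6 → 1 ('d')
  [3] 6/5 → 2 ('dd')
  [4] 5/1 → 1 ('d')
  [5] 1/0 → 0 ('')
  [6] 0/4 → 0 ('')
  [7] 4/2 → 0 ('')

[0, 0, 1, 2, 1, 0, 0, 0]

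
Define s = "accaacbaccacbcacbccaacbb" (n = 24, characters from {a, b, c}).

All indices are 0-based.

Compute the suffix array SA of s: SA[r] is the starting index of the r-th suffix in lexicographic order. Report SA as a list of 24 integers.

[3, 19, 4, 20, 10, 14, 0, 7, 23, 6, 22, 12, 16, 2, 18, 9, 13, 5, 21, 11, 15, 1, 17, 8]

rank | idx | suffix
   0 |   3 | aacbaccacbcacbccaacbb
   1 |  19 | aacbb
   2 |   4 | acbaccacbcacbccaacbb
   3 |  20 | acbb
   4 |  10 | acbcacbccaacbb
   5 |  14 | acbccaacbb
   6 |   0 | accaacbaccacbcacbccaacbb
   7 |   7 | accacbcacbccaacbb
   8 |  23 | b
   9 |   6 | baccacbcacbccaacbb
  10 |  22 | bb
  11 |  12 | bcacbccaacbb
  12 |  16 | bccaacbb
  13 |   2 | caacbaccacbcacbccaacbb
  14 |  18 | caacbb
  15 |   9 | cacbcacbccaacbb
  16 |  13 | cacbccaacbb
  17 |   5 | cbaccacbcacbccaacbb
  18 |  21 | cbb
  19 |  11 | cbcacbccaacbb
  20 |  15 | cbccaacbb
  21 |   1 | ccaacbaccacbcacbccaacbb
  22 |  17 | ccaacbb
  23 |   8 | ccacbcacbccaacbb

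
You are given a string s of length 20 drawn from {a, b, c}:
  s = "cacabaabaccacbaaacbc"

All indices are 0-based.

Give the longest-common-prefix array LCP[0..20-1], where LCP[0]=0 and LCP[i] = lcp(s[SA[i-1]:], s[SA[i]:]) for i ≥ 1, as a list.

rank | idx | suffix
   0 |  14 | aaacbc
   1 |   5 | aabaccacbaaacbc
   2 |  15 | aacbc
   3 |   3 | abaabaccacbaaacbc
   4 |   6 | abaccacbaaacbc
   5 |   1 | acabaabaccacbaaacbc
   6 |  11 | acbaaacbc
   7 |  16 | acbc
   8 |   8 | accacbaaacbc
   9 |  13 | baaacbc
  10 |   4 | baabaccacbaaacbc
  11 |   7 | baccacbaaacbc
  12 |  18 | bc
  13 |  19 | c
  14 |   2 | cabaabaccacbaaacbc
  15 |   0 | cacabaabaccacbaaacbc
  16 |  10 | cacbaaacbc
  17 |  12 | cbaaacbc
  18 |  17 | cbc
  19 |   9 | ccacbaaacbc

SA = [14, 5, 15, 3, 6, 1, 11, 16, 8, 13, 4, 7, 18, 19, 2, 0, 10, 12, 17, 9]
[i] adj suffixes → lcp
  [1] 14/5 → 2 ('aa')
  [2] 5/15 → 2 ('aa')
  [3] 15/3 → 1 ('a')
  [4] 3/6 → 3 ('aba')
  [5] 6/1 → 1 ('a')
  [6] 1/11 → 2 ('ac')
  [7] 11/16 → 3 ('acb')
  [8] 16/8 → 2 ('ac')
  [9] 8/13 → 0 ('')
  [10] 13/4 → 3 ('baa')
  [11] 4/7 → 2 ('ba')
  [12] 7/18 → 1 ('b')
  [13] 18/19 → 0 ('')
  [14] 19/2 → 1 ('c')
  [15] 2/0 → 2 ('ca')
  [16] 0/10 → 3 ('cac')
  [17] 10/12 → 1 ('c')
  [18] 12/17 → 2 ('cb')
  [19] 17/9 → 1 ('c')

[0, 2, 2, 1, 3, 1, 2, 3, 2, 0, 3, 2, 1, 0, 1, 2, 3, 1, 2, 1]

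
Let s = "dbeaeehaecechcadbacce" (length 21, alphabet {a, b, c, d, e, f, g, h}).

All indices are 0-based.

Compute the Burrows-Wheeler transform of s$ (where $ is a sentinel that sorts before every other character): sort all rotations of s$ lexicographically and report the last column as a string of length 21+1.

ebcheddhaceea$cbacaeec

rank  rotation                last
    0  $dbeaeehaecechcadbacce  e
    1  acce$dbeaeehaecechcadb  b
    2  adbacce$dbeaeehaecechc  c
    3  aecechcadbacce$dbeaeeh  h
    4  aeehaecechcadbacce$dbe  e
    5  bacce$dbeaeehaecechcad  d
    6  beaeehaecechcadbacce$d  d
    7  cadbacce$dbeaeehaecech  h
    8  cce$dbeaeehaecechcadba  a
    9  ce$dbeaeehaecechcadbac  c
   10  cechcadbacce$dbeaeehae  e
   11  chcadbacce$dbeaeehaece  e
   12  dbacce$dbeaeehaecechca  a
   13  dbeaeehaecechcadbacce$  $
   14  e$dbeaeehaecechcadbacc  c
   15  eaeehaecechcadbacce$db  b
   16  ecechcadbacce$dbeaeeha  a
   17  echcadbacce$dbeaeehaec  c
   18  eehaecechcadbacce$dbea  a
   19  ehaecechcadbacce$dbeae  e
   20  haecechcadbacce$dbeaee  e
   21  hcadbacce$dbeaeehaecec  c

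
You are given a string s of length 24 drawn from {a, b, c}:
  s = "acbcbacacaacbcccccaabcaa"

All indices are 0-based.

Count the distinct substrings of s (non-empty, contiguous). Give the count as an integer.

255

rank→(start, suffix):
  0 → (23, 'a')
  1 → (22, 'aa')
  2 → (18, 'aabcaa')
  3 → (9, 'aacbcccccaabcaa')
  4 → (19, 'abcaa')
  5 → (7, 'acaacbcccccaabcaa')
  6 → (5, 'acacaacbcccccaabcaa')
  7 → (0, 'acbcbacacaacbcccccaabcaa')
  8 → (10, 'acbcccccaabcaa')
  9 → (4, 'bacacaacbcccccaabcaa')
  10 → (20, 'bcaa')
  11 → (2, 'bcbacacaacbcccccaabcaa')
  12 → (12, 'bcccccaabcaa')
  13 → (21, 'caa')
  14 → (17, 'caabcaa')
  15 → (8, 'caacbcccccaabcaa')
  16 → (6, 'cacaacbcccccaabcaa')
  17 → (3, 'cbacacaacbcccccaabcaa')
  18 → (1, 'cbcbacacaacbcccccaabcaa')
  19 → (11, 'cbcccccaabcaa')
  20 → (16, 'ccaabcaa')
  21 → (15, 'cccaabcaa')
  22 → (14, 'ccccaabcaa')
  23 → (13, 'cccccaabcaa')

SA = [23, 22, 18, 9, 19, 7, 5, 0, 10, 4, 20, 2, 12, 21, 17, 8, 6, 3, 1, 11, 16, 15, 14, 13]
rank  pair      lcp
   1  s[23:],s[22:]  1  'a'
   2  s[22:],s[18:]  2  'aa'
   3  s[18:],s[9:]  2  'aa'
   4  s[9:],s[19:]  1  'a'
   5  s[19:],s[7:]  1  'a'
   6  s[7:],s[5:]  3  'aca'
   7  s[5:],s[0:]  2  'ac'
   8  s[0:],s[10:]  4  'acbc'
   9  s[10:],s[4:]  0  ''
  10  s[4:],s[20:]  1  'b'
  11  s[20:],s[2:]  2  'bc'
  12  s[2:],s[12:]  2  'bc'
  13  s[12:],s[21:]  0  ''
  14  s[21:],s[17:]  3  'caa'
  15  s[17:],s[8:]  3  'caa'
  16  s[8:],s[6:]  2  'ca'
  17  s[6:],s[3:]  1  'c'
  18  s[3:],s[1:]  2  'cb'
  19  s[1:],s[11:]  3  'cbc'
  20  s[11:],s[16:]  1  'c'
  21  s[16:],s[15:]  2  'cc'
  22  s[15:],s[14:]  3  'ccc'
  23  s[14:],s[13:]  4  'cccc'

n(n+1)/2 = 24·25/2 = 300
Σ LCP = 0 + 1 + 2 + 2 + 1 + 1 + 3 + 2 + 4 + 0 + 1 + 2 + 2 + 0 + 3 + 3 + 2 + 1 + 2 + 3 + 1 + 2 + 3 + 4 = 45
distinct = 300 − 45 = 255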